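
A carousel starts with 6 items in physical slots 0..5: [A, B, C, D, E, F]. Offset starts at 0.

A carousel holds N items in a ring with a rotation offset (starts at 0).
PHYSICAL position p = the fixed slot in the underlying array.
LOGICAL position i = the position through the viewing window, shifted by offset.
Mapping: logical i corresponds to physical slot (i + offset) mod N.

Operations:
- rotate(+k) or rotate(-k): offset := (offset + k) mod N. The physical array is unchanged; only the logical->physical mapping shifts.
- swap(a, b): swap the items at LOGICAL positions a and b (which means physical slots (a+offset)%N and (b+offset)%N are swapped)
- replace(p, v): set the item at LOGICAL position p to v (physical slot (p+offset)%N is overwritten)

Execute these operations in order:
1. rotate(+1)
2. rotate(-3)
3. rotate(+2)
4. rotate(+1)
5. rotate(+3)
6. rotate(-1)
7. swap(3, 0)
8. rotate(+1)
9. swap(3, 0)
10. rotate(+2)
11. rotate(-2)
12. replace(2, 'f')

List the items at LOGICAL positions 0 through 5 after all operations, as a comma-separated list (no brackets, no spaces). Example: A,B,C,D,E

Answer: B,F,f,E,C,A

Derivation:
After op 1 (rotate(+1)): offset=1, physical=[A,B,C,D,E,F], logical=[B,C,D,E,F,A]
After op 2 (rotate(-3)): offset=4, physical=[A,B,C,D,E,F], logical=[E,F,A,B,C,D]
After op 3 (rotate(+2)): offset=0, physical=[A,B,C,D,E,F], logical=[A,B,C,D,E,F]
After op 4 (rotate(+1)): offset=1, physical=[A,B,C,D,E,F], logical=[B,C,D,E,F,A]
After op 5 (rotate(+3)): offset=4, physical=[A,B,C,D,E,F], logical=[E,F,A,B,C,D]
After op 6 (rotate(-1)): offset=3, physical=[A,B,C,D,E,F], logical=[D,E,F,A,B,C]
After op 7 (swap(3, 0)): offset=3, physical=[D,B,C,A,E,F], logical=[A,E,F,D,B,C]
After op 8 (rotate(+1)): offset=4, physical=[D,B,C,A,E,F], logical=[E,F,D,B,C,A]
After op 9 (swap(3, 0)): offset=4, physical=[D,E,C,A,B,F], logical=[B,F,D,E,C,A]
After op 10 (rotate(+2)): offset=0, physical=[D,E,C,A,B,F], logical=[D,E,C,A,B,F]
After op 11 (rotate(-2)): offset=4, physical=[D,E,C,A,B,F], logical=[B,F,D,E,C,A]
After op 12 (replace(2, 'f')): offset=4, physical=[f,E,C,A,B,F], logical=[B,F,f,E,C,A]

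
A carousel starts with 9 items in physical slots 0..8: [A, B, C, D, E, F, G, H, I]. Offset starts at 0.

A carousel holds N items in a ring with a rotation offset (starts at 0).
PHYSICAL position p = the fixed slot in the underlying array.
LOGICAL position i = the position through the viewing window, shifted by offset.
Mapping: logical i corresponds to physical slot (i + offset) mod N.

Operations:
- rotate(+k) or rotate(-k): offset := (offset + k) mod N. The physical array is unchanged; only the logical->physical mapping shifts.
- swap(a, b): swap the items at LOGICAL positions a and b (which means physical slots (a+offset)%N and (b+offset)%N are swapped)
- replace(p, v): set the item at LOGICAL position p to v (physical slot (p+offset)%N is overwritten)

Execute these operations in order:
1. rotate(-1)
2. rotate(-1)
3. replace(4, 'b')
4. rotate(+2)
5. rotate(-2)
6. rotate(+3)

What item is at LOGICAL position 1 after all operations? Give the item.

After op 1 (rotate(-1)): offset=8, physical=[A,B,C,D,E,F,G,H,I], logical=[I,A,B,C,D,E,F,G,H]
After op 2 (rotate(-1)): offset=7, physical=[A,B,C,D,E,F,G,H,I], logical=[H,I,A,B,C,D,E,F,G]
After op 3 (replace(4, 'b')): offset=7, physical=[A,B,b,D,E,F,G,H,I], logical=[H,I,A,B,b,D,E,F,G]
After op 4 (rotate(+2)): offset=0, physical=[A,B,b,D,E,F,G,H,I], logical=[A,B,b,D,E,F,G,H,I]
After op 5 (rotate(-2)): offset=7, physical=[A,B,b,D,E,F,G,H,I], logical=[H,I,A,B,b,D,E,F,G]
After op 6 (rotate(+3)): offset=1, physical=[A,B,b,D,E,F,G,H,I], logical=[B,b,D,E,F,G,H,I,A]

Answer: b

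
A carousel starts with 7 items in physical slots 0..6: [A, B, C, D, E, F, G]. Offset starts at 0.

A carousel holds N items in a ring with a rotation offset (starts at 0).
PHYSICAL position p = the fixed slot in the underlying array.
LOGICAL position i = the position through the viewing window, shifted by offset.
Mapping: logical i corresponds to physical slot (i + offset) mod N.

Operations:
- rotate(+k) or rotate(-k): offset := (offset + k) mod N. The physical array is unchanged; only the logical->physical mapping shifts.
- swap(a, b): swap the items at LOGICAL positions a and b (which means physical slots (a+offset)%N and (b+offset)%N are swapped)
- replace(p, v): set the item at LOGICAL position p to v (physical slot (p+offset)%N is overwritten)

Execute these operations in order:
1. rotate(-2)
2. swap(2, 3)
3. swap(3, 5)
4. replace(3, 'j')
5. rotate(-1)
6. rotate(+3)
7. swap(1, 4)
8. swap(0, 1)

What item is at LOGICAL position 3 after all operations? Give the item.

Answer: A

Derivation:
After op 1 (rotate(-2)): offset=5, physical=[A,B,C,D,E,F,G], logical=[F,G,A,B,C,D,E]
After op 2 (swap(2, 3)): offset=5, physical=[B,A,C,D,E,F,G], logical=[F,G,B,A,C,D,E]
After op 3 (swap(3, 5)): offset=5, physical=[B,D,C,A,E,F,G], logical=[F,G,B,D,C,A,E]
After op 4 (replace(3, 'j')): offset=5, physical=[B,j,C,A,E,F,G], logical=[F,G,B,j,C,A,E]
After op 5 (rotate(-1)): offset=4, physical=[B,j,C,A,E,F,G], logical=[E,F,G,B,j,C,A]
After op 6 (rotate(+3)): offset=0, physical=[B,j,C,A,E,F,G], logical=[B,j,C,A,E,F,G]
After op 7 (swap(1, 4)): offset=0, physical=[B,E,C,A,j,F,G], logical=[B,E,C,A,j,F,G]
After op 8 (swap(0, 1)): offset=0, physical=[E,B,C,A,j,F,G], logical=[E,B,C,A,j,F,G]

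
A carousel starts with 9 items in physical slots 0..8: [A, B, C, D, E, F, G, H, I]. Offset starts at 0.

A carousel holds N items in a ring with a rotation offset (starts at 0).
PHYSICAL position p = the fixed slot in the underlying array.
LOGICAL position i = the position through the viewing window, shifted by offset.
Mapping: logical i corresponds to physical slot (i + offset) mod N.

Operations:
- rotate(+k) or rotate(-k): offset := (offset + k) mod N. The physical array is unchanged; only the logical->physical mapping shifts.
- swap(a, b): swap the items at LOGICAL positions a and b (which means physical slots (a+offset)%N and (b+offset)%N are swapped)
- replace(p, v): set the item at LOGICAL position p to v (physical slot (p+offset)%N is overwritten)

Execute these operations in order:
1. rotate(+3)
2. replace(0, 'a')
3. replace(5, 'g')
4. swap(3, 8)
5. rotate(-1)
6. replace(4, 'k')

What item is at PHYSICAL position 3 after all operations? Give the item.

After op 1 (rotate(+3)): offset=3, physical=[A,B,C,D,E,F,G,H,I], logical=[D,E,F,G,H,I,A,B,C]
After op 2 (replace(0, 'a')): offset=3, physical=[A,B,C,a,E,F,G,H,I], logical=[a,E,F,G,H,I,A,B,C]
After op 3 (replace(5, 'g')): offset=3, physical=[A,B,C,a,E,F,G,H,g], logical=[a,E,F,G,H,g,A,B,C]
After op 4 (swap(3, 8)): offset=3, physical=[A,B,G,a,E,F,C,H,g], logical=[a,E,F,C,H,g,A,B,G]
After op 5 (rotate(-1)): offset=2, physical=[A,B,G,a,E,F,C,H,g], logical=[G,a,E,F,C,H,g,A,B]
After op 6 (replace(4, 'k')): offset=2, physical=[A,B,G,a,E,F,k,H,g], logical=[G,a,E,F,k,H,g,A,B]

Answer: a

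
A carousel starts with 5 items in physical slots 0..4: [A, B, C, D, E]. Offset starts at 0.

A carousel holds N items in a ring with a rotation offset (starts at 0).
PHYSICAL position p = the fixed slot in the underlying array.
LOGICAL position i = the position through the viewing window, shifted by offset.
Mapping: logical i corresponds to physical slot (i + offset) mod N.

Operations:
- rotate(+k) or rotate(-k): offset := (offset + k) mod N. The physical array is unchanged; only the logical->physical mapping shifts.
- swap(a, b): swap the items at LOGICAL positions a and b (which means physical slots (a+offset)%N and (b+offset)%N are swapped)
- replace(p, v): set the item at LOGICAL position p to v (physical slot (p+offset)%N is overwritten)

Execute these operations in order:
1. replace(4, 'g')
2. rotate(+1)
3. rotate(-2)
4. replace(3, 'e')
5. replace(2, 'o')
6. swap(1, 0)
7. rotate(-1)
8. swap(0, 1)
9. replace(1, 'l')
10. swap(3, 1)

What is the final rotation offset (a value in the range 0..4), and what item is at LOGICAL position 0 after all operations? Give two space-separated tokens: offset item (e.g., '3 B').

Answer: 3 A

Derivation:
After op 1 (replace(4, 'g')): offset=0, physical=[A,B,C,D,g], logical=[A,B,C,D,g]
After op 2 (rotate(+1)): offset=1, physical=[A,B,C,D,g], logical=[B,C,D,g,A]
After op 3 (rotate(-2)): offset=4, physical=[A,B,C,D,g], logical=[g,A,B,C,D]
After op 4 (replace(3, 'e')): offset=4, physical=[A,B,e,D,g], logical=[g,A,B,e,D]
After op 5 (replace(2, 'o')): offset=4, physical=[A,o,e,D,g], logical=[g,A,o,e,D]
After op 6 (swap(1, 0)): offset=4, physical=[g,o,e,D,A], logical=[A,g,o,e,D]
After op 7 (rotate(-1)): offset=3, physical=[g,o,e,D,A], logical=[D,A,g,o,e]
After op 8 (swap(0, 1)): offset=3, physical=[g,o,e,A,D], logical=[A,D,g,o,e]
After op 9 (replace(1, 'l')): offset=3, physical=[g,o,e,A,l], logical=[A,l,g,o,e]
After op 10 (swap(3, 1)): offset=3, physical=[g,l,e,A,o], logical=[A,o,g,l,e]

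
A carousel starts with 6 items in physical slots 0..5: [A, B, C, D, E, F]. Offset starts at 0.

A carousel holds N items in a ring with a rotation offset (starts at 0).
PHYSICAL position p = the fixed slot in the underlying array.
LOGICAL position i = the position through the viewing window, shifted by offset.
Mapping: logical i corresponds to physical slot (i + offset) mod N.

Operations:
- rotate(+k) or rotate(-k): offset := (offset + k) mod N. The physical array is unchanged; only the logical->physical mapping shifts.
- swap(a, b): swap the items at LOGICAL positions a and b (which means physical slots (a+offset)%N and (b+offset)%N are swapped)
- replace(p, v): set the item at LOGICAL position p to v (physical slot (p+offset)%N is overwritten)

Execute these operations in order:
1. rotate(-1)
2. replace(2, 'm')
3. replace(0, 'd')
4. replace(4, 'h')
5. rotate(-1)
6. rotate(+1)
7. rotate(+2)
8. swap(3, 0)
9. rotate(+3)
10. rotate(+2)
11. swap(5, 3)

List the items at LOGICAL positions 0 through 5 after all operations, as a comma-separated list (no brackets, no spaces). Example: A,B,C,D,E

After op 1 (rotate(-1)): offset=5, physical=[A,B,C,D,E,F], logical=[F,A,B,C,D,E]
After op 2 (replace(2, 'm')): offset=5, physical=[A,m,C,D,E,F], logical=[F,A,m,C,D,E]
After op 3 (replace(0, 'd')): offset=5, physical=[A,m,C,D,E,d], logical=[d,A,m,C,D,E]
After op 4 (replace(4, 'h')): offset=5, physical=[A,m,C,h,E,d], logical=[d,A,m,C,h,E]
After op 5 (rotate(-1)): offset=4, physical=[A,m,C,h,E,d], logical=[E,d,A,m,C,h]
After op 6 (rotate(+1)): offset=5, physical=[A,m,C,h,E,d], logical=[d,A,m,C,h,E]
After op 7 (rotate(+2)): offset=1, physical=[A,m,C,h,E,d], logical=[m,C,h,E,d,A]
After op 8 (swap(3, 0)): offset=1, physical=[A,E,C,h,m,d], logical=[E,C,h,m,d,A]
After op 9 (rotate(+3)): offset=4, physical=[A,E,C,h,m,d], logical=[m,d,A,E,C,h]
After op 10 (rotate(+2)): offset=0, physical=[A,E,C,h,m,d], logical=[A,E,C,h,m,d]
After op 11 (swap(5, 3)): offset=0, physical=[A,E,C,d,m,h], logical=[A,E,C,d,m,h]

Answer: A,E,C,d,m,h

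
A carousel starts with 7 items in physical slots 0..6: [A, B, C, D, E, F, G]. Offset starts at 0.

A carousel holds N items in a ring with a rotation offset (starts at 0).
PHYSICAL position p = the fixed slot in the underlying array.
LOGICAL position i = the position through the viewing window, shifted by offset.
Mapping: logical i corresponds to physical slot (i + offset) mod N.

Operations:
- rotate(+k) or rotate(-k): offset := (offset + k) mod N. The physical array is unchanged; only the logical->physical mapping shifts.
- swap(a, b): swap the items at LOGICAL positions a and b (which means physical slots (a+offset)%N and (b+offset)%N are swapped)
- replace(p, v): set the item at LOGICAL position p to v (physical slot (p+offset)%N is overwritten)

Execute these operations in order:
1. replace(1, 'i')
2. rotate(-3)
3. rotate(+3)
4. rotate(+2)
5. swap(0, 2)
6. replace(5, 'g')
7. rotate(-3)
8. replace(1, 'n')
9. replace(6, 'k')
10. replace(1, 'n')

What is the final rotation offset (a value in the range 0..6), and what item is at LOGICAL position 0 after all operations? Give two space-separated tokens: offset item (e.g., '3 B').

Answer: 6 G

Derivation:
After op 1 (replace(1, 'i')): offset=0, physical=[A,i,C,D,E,F,G], logical=[A,i,C,D,E,F,G]
After op 2 (rotate(-3)): offset=4, physical=[A,i,C,D,E,F,G], logical=[E,F,G,A,i,C,D]
After op 3 (rotate(+3)): offset=0, physical=[A,i,C,D,E,F,G], logical=[A,i,C,D,E,F,G]
After op 4 (rotate(+2)): offset=2, physical=[A,i,C,D,E,F,G], logical=[C,D,E,F,G,A,i]
After op 5 (swap(0, 2)): offset=2, physical=[A,i,E,D,C,F,G], logical=[E,D,C,F,G,A,i]
After op 6 (replace(5, 'g')): offset=2, physical=[g,i,E,D,C,F,G], logical=[E,D,C,F,G,g,i]
After op 7 (rotate(-3)): offset=6, physical=[g,i,E,D,C,F,G], logical=[G,g,i,E,D,C,F]
After op 8 (replace(1, 'n')): offset=6, physical=[n,i,E,D,C,F,G], logical=[G,n,i,E,D,C,F]
After op 9 (replace(6, 'k')): offset=6, physical=[n,i,E,D,C,k,G], logical=[G,n,i,E,D,C,k]
After op 10 (replace(1, 'n')): offset=6, physical=[n,i,E,D,C,k,G], logical=[G,n,i,E,D,C,k]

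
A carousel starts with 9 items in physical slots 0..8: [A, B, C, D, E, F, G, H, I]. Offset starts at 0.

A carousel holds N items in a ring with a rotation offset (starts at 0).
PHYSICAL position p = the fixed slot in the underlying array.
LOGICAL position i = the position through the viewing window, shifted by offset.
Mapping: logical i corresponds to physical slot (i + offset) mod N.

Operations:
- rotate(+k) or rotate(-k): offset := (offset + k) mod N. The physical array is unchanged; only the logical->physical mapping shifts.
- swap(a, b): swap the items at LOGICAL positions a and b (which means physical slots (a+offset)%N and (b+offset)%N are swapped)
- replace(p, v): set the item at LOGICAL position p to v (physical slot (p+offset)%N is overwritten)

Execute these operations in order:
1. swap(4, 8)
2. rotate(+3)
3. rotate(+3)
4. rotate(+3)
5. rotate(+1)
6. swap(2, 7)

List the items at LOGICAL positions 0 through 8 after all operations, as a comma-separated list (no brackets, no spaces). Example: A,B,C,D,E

Answer: B,C,E,I,F,G,H,D,A

Derivation:
After op 1 (swap(4, 8)): offset=0, physical=[A,B,C,D,I,F,G,H,E], logical=[A,B,C,D,I,F,G,H,E]
After op 2 (rotate(+3)): offset=3, physical=[A,B,C,D,I,F,G,H,E], logical=[D,I,F,G,H,E,A,B,C]
After op 3 (rotate(+3)): offset=6, physical=[A,B,C,D,I,F,G,H,E], logical=[G,H,E,A,B,C,D,I,F]
After op 4 (rotate(+3)): offset=0, physical=[A,B,C,D,I,F,G,H,E], logical=[A,B,C,D,I,F,G,H,E]
After op 5 (rotate(+1)): offset=1, physical=[A,B,C,D,I,F,G,H,E], logical=[B,C,D,I,F,G,H,E,A]
After op 6 (swap(2, 7)): offset=1, physical=[A,B,C,E,I,F,G,H,D], logical=[B,C,E,I,F,G,H,D,A]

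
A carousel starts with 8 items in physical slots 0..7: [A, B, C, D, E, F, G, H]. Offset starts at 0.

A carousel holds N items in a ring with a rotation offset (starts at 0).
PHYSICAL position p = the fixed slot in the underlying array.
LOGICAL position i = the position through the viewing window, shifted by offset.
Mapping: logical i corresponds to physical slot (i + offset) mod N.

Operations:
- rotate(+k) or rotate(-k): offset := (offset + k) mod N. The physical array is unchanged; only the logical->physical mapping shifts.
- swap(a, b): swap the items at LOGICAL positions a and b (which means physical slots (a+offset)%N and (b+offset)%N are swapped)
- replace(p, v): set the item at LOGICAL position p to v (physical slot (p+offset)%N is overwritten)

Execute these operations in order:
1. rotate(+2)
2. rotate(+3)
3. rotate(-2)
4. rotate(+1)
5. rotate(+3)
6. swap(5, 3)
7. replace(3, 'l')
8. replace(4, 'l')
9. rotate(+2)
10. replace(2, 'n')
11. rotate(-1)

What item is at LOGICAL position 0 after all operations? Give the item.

After op 1 (rotate(+2)): offset=2, physical=[A,B,C,D,E,F,G,H], logical=[C,D,E,F,G,H,A,B]
After op 2 (rotate(+3)): offset=5, physical=[A,B,C,D,E,F,G,H], logical=[F,G,H,A,B,C,D,E]
After op 3 (rotate(-2)): offset=3, physical=[A,B,C,D,E,F,G,H], logical=[D,E,F,G,H,A,B,C]
After op 4 (rotate(+1)): offset=4, physical=[A,B,C,D,E,F,G,H], logical=[E,F,G,H,A,B,C,D]
After op 5 (rotate(+3)): offset=7, physical=[A,B,C,D,E,F,G,H], logical=[H,A,B,C,D,E,F,G]
After op 6 (swap(5, 3)): offset=7, physical=[A,B,E,D,C,F,G,H], logical=[H,A,B,E,D,C,F,G]
After op 7 (replace(3, 'l')): offset=7, physical=[A,B,l,D,C,F,G,H], logical=[H,A,B,l,D,C,F,G]
After op 8 (replace(4, 'l')): offset=7, physical=[A,B,l,l,C,F,G,H], logical=[H,A,B,l,l,C,F,G]
After op 9 (rotate(+2)): offset=1, physical=[A,B,l,l,C,F,G,H], logical=[B,l,l,C,F,G,H,A]
After op 10 (replace(2, 'n')): offset=1, physical=[A,B,l,n,C,F,G,H], logical=[B,l,n,C,F,G,H,A]
After op 11 (rotate(-1)): offset=0, physical=[A,B,l,n,C,F,G,H], logical=[A,B,l,n,C,F,G,H]

Answer: A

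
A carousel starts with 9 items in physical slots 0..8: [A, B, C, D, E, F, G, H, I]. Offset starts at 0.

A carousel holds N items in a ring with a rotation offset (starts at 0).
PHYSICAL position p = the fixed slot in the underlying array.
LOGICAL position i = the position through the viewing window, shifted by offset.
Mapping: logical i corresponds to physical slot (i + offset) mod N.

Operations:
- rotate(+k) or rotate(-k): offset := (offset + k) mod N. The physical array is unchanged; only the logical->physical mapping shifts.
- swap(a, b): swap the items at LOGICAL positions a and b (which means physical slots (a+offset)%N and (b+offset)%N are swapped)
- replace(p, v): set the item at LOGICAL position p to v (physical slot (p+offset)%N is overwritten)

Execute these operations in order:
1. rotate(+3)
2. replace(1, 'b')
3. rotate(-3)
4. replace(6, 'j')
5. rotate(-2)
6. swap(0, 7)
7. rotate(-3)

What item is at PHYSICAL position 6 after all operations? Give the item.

After op 1 (rotate(+3)): offset=3, physical=[A,B,C,D,E,F,G,H,I], logical=[D,E,F,G,H,I,A,B,C]
After op 2 (replace(1, 'b')): offset=3, physical=[A,B,C,D,b,F,G,H,I], logical=[D,b,F,G,H,I,A,B,C]
After op 3 (rotate(-3)): offset=0, physical=[A,B,C,D,b,F,G,H,I], logical=[A,B,C,D,b,F,G,H,I]
After op 4 (replace(6, 'j')): offset=0, physical=[A,B,C,D,b,F,j,H,I], logical=[A,B,C,D,b,F,j,H,I]
After op 5 (rotate(-2)): offset=7, physical=[A,B,C,D,b,F,j,H,I], logical=[H,I,A,B,C,D,b,F,j]
After op 6 (swap(0, 7)): offset=7, physical=[A,B,C,D,b,H,j,F,I], logical=[F,I,A,B,C,D,b,H,j]
After op 7 (rotate(-3)): offset=4, physical=[A,B,C,D,b,H,j,F,I], logical=[b,H,j,F,I,A,B,C,D]

Answer: j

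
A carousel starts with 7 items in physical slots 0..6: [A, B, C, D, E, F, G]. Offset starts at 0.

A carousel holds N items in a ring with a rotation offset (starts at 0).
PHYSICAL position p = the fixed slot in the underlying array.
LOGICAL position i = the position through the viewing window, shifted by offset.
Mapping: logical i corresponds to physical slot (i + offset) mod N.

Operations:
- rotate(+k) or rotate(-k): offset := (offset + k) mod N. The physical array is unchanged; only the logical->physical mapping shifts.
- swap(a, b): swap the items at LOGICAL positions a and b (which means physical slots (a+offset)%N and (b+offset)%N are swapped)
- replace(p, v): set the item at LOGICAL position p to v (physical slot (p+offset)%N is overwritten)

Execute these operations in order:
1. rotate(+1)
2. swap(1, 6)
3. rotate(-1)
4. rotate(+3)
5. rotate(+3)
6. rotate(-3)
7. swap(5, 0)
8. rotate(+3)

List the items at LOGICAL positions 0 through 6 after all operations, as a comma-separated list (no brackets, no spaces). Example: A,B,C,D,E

After op 1 (rotate(+1)): offset=1, physical=[A,B,C,D,E,F,G], logical=[B,C,D,E,F,G,A]
After op 2 (swap(1, 6)): offset=1, physical=[C,B,A,D,E,F,G], logical=[B,A,D,E,F,G,C]
After op 3 (rotate(-1)): offset=0, physical=[C,B,A,D,E,F,G], logical=[C,B,A,D,E,F,G]
After op 4 (rotate(+3)): offset=3, physical=[C,B,A,D,E,F,G], logical=[D,E,F,G,C,B,A]
After op 5 (rotate(+3)): offset=6, physical=[C,B,A,D,E,F,G], logical=[G,C,B,A,D,E,F]
After op 6 (rotate(-3)): offset=3, physical=[C,B,A,D,E,F,G], logical=[D,E,F,G,C,B,A]
After op 7 (swap(5, 0)): offset=3, physical=[C,D,A,B,E,F,G], logical=[B,E,F,G,C,D,A]
After op 8 (rotate(+3)): offset=6, physical=[C,D,A,B,E,F,G], logical=[G,C,D,A,B,E,F]

Answer: G,C,D,A,B,E,F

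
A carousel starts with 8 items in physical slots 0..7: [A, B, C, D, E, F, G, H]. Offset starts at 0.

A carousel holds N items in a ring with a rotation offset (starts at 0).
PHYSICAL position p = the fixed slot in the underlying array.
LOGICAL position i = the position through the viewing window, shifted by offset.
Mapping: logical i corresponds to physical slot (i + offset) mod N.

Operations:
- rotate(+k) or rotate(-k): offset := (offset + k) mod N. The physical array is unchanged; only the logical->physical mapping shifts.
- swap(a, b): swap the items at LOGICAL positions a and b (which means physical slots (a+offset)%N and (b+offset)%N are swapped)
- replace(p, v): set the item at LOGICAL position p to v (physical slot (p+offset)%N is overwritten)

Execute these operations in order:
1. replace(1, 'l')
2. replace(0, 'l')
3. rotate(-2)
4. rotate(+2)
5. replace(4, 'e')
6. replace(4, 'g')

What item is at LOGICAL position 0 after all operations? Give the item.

Answer: l

Derivation:
After op 1 (replace(1, 'l')): offset=0, physical=[A,l,C,D,E,F,G,H], logical=[A,l,C,D,E,F,G,H]
After op 2 (replace(0, 'l')): offset=0, physical=[l,l,C,D,E,F,G,H], logical=[l,l,C,D,E,F,G,H]
After op 3 (rotate(-2)): offset=6, physical=[l,l,C,D,E,F,G,H], logical=[G,H,l,l,C,D,E,F]
After op 4 (rotate(+2)): offset=0, physical=[l,l,C,D,E,F,G,H], logical=[l,l,C,D,E,F,G,H]
After op 5 (replace(4, 'e')): offset=0, physical=[l,l,C,D,e,F,G,H], logical=[l,l,C,D,e,F,G,H]
After op 6 (replace(4, 'g')): offset=0, physical=[l,l,C,D,g,F,G,H], logical=[l,l,C,D,g,F,G,H]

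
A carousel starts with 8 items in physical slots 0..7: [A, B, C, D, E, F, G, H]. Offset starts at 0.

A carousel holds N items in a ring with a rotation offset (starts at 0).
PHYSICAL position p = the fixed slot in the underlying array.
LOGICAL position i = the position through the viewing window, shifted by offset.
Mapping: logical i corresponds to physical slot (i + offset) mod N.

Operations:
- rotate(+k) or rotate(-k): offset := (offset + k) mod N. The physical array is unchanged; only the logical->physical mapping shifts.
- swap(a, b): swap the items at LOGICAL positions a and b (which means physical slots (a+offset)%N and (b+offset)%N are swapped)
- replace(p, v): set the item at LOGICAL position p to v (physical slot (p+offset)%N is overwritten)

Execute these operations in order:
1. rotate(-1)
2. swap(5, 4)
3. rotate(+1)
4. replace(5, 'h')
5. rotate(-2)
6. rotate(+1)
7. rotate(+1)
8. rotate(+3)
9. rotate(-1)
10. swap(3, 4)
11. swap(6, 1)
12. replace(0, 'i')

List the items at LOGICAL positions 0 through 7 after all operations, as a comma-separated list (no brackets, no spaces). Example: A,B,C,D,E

Answer: i,A,D,G,h,H,E,B

Derivation:
After op 1 (rotate(-1)): offset=7, physical=[A,B,C,D,E,F,G,H], logical=[H,A,B,C,D,E,F,G]
After op 2 (swap(5, 4)): offset=7, physical=[A,B,C,E,D,F,G,H], logical=[H,A,B,C,E,D,F,G]
After op 3 (rotate(+1)): offset=0, physical=[A,B,C,E,D,F,G,H], logical=[A,B,C,E,D,F,G,H]
After op 4 (replace(5, 'h')): offset=0, physical=[A,B,C,E,D,h,G,H], logical=[A,B,C,E,D,h,G,H]
After op 5 (rotate(-2)): offset=6, physical=[A,B,C,E,D,h,G,H], logical=[G,H,A,B,C,E,D,h]
After op 6 (rotate(+1)): offset=7, physical=[A,B,C,E,D,h,G,H], logical=[H,A,B,C,E,D,h,G]
After op 7 (rotate(+1)): offset=0, physical=[A,B,C,E,D,h,G,H], logical=[A,B,C,E,D,h,G,H]
After op 8 (rotate(+3)): offset=3, physical=[A,B,C,E,D,h,G,H], logical=[E,D,h,G,H,A,B,C]
After op 9 (rotate(-1)): offset=2, physical=[A,B,C,E,D,h,G,H], logical=[C,E,D,h,G,H,A,B]
After op 10 (swap(3, 4)): offset=2, physical=[A,B,C,E,D,G,h,H], logical=[C,E,D,G,h,H,A,B]
After op 11 (swap(6, 1)): offset=2, physical=[E,B,C,A,D,G,h,H], logical=[C,A,D,G,h,H,E,B]
After op 12 (replace(0, 'i')): offset=2, physical=[E,B,i,A,D,G,h,H], logical=[i,A,D,G,h,H,E,B]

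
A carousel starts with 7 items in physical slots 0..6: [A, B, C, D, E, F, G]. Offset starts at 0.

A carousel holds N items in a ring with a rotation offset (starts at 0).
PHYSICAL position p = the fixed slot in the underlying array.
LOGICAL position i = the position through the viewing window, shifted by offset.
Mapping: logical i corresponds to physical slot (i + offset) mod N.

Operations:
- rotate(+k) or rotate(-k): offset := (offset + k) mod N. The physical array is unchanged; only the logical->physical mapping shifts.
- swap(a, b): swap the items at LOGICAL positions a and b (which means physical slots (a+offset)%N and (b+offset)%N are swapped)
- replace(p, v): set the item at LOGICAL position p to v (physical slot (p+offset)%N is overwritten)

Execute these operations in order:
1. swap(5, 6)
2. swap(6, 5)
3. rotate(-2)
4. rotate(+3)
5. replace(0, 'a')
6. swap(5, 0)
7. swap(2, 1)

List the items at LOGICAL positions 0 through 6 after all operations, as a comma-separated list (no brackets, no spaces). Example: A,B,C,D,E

After op 1 (swap(5, 6)): offset=0, physical=[A,B,C,D,E,G,F], logical=[A,B,C,D,E,G,F]
After op 2 (swap(6, 5)): offset=0, physical=[A,B,C,D,E,F,G], logical=[A,B,C,D,E,F,G]
After op 3 (rotate(-2)): offset=5, physical=[A,B,C,D,E,F,G], logical=[F,G,A,B,C,D,E]
After op 4 (rotate(+3)): offset=1, physical=[A,B,C,D,E,F,G], logical=[B,C,D,E,F,G,A]
After op 5 (replace(0, 'a')): offset=1, physical=[A,a,C,D,E,F,G], logical=[a,C,D,E,F,G,A]
After op 6 (swap(5, 0)): offset=1, physical=[A,G,C,D,E,F,a], logical=[G,C,D,E,F,a,A]
After op 7 (swap(2, 1)): offset=1, physical=[A,G,D,C,E,F,a], logical=[G,D,C,E,F,a,A]

Answer: G,D,C,E,F,a,A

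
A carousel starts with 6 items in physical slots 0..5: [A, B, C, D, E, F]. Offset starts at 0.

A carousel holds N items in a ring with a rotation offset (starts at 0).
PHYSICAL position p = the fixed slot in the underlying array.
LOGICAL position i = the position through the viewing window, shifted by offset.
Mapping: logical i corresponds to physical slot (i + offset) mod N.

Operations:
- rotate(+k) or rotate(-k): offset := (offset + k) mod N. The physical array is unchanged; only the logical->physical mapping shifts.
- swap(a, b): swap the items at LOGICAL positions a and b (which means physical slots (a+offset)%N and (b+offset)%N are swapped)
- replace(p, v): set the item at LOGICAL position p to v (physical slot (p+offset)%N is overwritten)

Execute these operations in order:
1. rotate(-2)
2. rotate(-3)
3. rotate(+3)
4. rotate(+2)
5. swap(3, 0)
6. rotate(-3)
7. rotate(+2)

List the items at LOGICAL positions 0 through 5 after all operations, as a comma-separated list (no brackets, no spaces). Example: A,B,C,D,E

After op 1 (rotate(-2)): offset=4, physical=[A,B,C,D,E,F], logical=[E,F,A,B,C,D]
After op 2 (rotate(-3)): offset=1, physical=[A,B,C,D,E,F], logical=[B,C,D,E,F,A]
After op 3 (rotate(+3)): offset=4, physical=[A,B,C,D,E,F], logical=[E,F,A,B,C,D]
After op 4 (rotate(+2)): offset=0, physical=[A,B,C,D,E,F], logical=[A,B,C,D,E,F]
After op 5 (swap(3, 0)): offset=0, physical=[D,B,C,A,E,F], logical=[D,B,C,A,E,F]
After op 6 (rotate(-3)): offset=3, physical=[D,B,C,A,E,F], logical=[A,E,F,D,B,C]
After op 7 (rotate(+2)): offset=5, physical=[D,B,C,A,E,F], logical=[F,D,B,C,A,E]

Answer: F,D,B,C,A,E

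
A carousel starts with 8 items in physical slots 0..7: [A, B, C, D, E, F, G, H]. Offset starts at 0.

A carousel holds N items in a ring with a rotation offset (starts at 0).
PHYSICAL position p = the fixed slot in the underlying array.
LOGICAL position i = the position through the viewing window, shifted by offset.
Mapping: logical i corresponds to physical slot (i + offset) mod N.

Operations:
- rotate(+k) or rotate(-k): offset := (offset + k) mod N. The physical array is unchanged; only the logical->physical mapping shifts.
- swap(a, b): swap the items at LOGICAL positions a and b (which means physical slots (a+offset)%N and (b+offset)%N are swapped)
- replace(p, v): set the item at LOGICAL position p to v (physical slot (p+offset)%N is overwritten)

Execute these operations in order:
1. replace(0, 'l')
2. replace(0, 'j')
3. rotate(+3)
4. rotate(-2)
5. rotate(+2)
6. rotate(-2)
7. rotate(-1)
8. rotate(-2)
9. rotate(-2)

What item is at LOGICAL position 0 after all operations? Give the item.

After op 1 (replace(0, 'l')): offset=0, physical=[l,B,C,D,E,F,G,H], logical=[l,B,C,D,E,F,G,H]
After op 2 (replace(0, 'j')): offset=0, physical=[j,B,C,D,E,F,G,H], logical=[j,B,C,D,E,F,G,H]
After op 3 (rotate(+3)): offset=3, physical=[j,B,C,D,E,F,G,H], logical=[D,E,F,G,H,j,B,C]
After op 4 (rotate(-2)): offset=1, physical=[j,B,C,D,E,F,G,H], logical=[B,C,D,E,F,G,H,j]
After op 5 (rotate(+2)): offset=3, physical=[j,B,C,D,E,F,G,H], logical=[D,E,F,G,H,j,B,C]
After op 6 (rotate(-2)): offset=1, physical=[j,B,C,D,E,F,G,H], logical=[B,C,D,E,F,G,H,j]
After op 7 (rotate(-1)): offset=0, physical=[j,B,C,D,E,F,G,H], logical=[j,B,C,D,E,F,G,H]
After op 8 (rotate(-2)): offset=6, physical=[j,B,C,D,E,F,G,H], logical=[G,H,j,B,C,D,E,F]
After op 9 (rotate(-2)): offset=4, physical=[j,B,C,D,E,F,G,H], logical=[E,F,G,H,j,B,C,D]

Answer: E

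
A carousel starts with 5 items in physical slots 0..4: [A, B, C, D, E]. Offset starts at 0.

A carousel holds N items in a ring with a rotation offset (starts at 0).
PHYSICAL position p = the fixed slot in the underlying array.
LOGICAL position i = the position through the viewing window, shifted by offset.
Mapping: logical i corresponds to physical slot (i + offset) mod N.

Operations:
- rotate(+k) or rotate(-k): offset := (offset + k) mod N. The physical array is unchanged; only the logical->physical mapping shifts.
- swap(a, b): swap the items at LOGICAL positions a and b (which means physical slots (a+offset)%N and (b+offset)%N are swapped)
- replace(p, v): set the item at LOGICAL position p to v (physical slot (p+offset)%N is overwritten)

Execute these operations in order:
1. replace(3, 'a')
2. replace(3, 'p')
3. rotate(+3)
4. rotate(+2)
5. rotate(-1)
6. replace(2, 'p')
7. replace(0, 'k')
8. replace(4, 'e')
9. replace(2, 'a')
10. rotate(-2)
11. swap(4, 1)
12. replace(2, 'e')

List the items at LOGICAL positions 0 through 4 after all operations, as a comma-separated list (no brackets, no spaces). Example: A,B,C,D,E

After op 1 (replace(3, 'a')): offset=0, physical=[A,B,C,a,E], logical=[A,B,C,a,E]
After op 2 (replace(3, 'p')): offset=0, physical=[A,B,C,p,E], logical=[A,B,C,p,E]
After op 3 (rotate(+3)): offset=3, physical=[A,B,C,p,E], logical=[p,E,A,B,C]
After op 4 (rotate(+2)): offset=0, physical=[A,B,C,p,E], logical=[A,B,C,p,E]
After op 5 (rotate(-1)): offset=4, physical=[A,B,C,p,E], logical=[E,A,B,C,p]
After op 6 (replace(2, 'p')): offset=4, physical=[A,p,C,p,E], logical=[E,A,p,C,p]
After op 7 (replace(0, 'k')): offset=4, physical=[A,p,C,p,k], logical=[k,A,p,C,p]
After op 8 (replace(4, 'e')): offset=4, physical=[A,p,C,e,k], logical=[k,A,p,C,e]
After op 9 (replace(2, 'a')): offset=4, physical=[A,a,C,e,k], logical=[k,A,a,C,e]
After op 10 (rotate(-2)): offset=2, physical=[A,a,C,e,k], logical=[C,e,k,A,a]
After op 11 (swap(4, 1)): offset=2, physical=[A,e,C,a,k], logical=[C,a,k,A,e]
After op 12 (replace(2, 'e')): offset=2, physical=[A,e,C,a,e], logical=[C,a,e,A,e]

Answer: C,a,e,A,e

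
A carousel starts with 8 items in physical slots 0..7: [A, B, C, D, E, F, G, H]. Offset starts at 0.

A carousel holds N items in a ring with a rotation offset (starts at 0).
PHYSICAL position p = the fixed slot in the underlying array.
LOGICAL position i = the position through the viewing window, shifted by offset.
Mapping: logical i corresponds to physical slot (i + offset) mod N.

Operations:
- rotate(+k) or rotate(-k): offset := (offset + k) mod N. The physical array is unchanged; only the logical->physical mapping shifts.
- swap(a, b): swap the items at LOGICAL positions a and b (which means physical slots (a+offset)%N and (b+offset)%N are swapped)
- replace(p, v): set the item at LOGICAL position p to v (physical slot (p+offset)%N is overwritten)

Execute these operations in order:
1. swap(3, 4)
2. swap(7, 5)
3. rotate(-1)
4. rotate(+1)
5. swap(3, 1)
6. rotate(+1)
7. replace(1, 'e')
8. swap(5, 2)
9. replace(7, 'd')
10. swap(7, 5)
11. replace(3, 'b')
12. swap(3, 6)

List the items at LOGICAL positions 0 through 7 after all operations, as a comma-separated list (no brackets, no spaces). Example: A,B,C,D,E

Answer: E,e,G,F,H,d,b,B

Derivation:
After op 1 (swap(3, 4)): offset=0, physical=[A,B,C,E,D,F,G,H], logical=[A,B,C,E,D,F,G,H]
After op 2 (swap(7, 5)): offset=0, physical=[A,B,C,E,D,H,G,F], logical=[A,B,C,E,D,H,G,F]
After op 3 (rotate(-1)): offset=7, physical=[A,B,C,E,D,H,G,F], logical=[F,A,B,C,E,D,H,G]
After op 4 (rotate(+1)): offset=0, physical=[A,B,C,E,D,H,G,F], logical=[A,B,C,E,D,H,G,F]
After op 5 (swap(3, 1)): offset=0, physical=[A,E,C,B,D,H,G,F], logical=[A,E,C,B,D,H,G,F]
After op 6 (rotate(+1)): offset=1, physical=[A,E,C,B,D,H,G,F], logical=[E,C,B,D,H,G,F,A]
After op 7 (replace(1, 'e')): offset=1, physical=[A,E,e,B,D,H,G,F], logical=[E,e,B,D,H,G,F,A]
After op 8 (swap(5, 2)): offset=1, physical=[A,E,e,G,D,H,B,F], logical=[E,e,G,D,H,B,F,A]
After op 9 (replace(7, 'd')): offset=1, physical=[d,E,e,G,D,H,B,F], logical=[E,e,G,D,H,B,F,d]
After op 10 (swap(7, 5)): offset=1, physical=[B,E,e,G,D,H,d,F], logical=[E,e,G,D,H,d,F,B]
After op 11 (replace(3, 'b')): offset=1, physical=[B,E,e,G,b,H,d,F], logical=[E,e,G,b,H,d,F,B]
After op 12 (swap(3, 6)): offset=1, physical=[B,E,e,G,F,H,d,b], logical=[E,e,G,F,H,d,b,B]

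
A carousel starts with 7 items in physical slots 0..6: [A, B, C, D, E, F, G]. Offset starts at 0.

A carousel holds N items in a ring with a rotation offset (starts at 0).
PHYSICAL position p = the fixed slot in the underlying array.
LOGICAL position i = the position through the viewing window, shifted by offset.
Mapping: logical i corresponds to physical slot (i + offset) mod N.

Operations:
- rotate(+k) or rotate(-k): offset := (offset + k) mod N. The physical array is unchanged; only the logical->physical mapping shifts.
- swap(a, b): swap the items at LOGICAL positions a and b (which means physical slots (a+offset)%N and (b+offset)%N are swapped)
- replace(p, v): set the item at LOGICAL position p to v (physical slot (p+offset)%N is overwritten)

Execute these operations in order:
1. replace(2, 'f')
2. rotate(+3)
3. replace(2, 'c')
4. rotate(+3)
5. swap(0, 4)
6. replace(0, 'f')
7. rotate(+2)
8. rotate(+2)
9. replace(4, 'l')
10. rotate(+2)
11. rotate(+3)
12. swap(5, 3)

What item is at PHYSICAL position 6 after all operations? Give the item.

Answer: E

Derivation:
After op 1 (replace(2, 'f')): offset=0, physical=[A,B,f,D,E,F,G], logical=[A,B,f,D,E,F,G]
After op 2 (rotate(+3)): offset=3, physical=[A,B,f,D,E,F,G], logical=[D,E,F,G,A,B,f]
After op 3 (replace(2, 'c')): offset=3, physical=[A,B,f,D,E,c,G], logical=[D,E,c,G,A,B,f]
After op 4 (rotate(+3)): offset=6, physical=[A,B,f,D,E,c,G], logical=[G,A,B,f,D,E,c]
After op 5 (swap(0, 4)): offset=6, physical=[A,B,f,G,E,c,D], logical=[D,A,B,f,G,E,c]
After op 6 (replace(0, 'f')): offset=6, physical=[A,B,f,G,E,c,f], logical=[f,A,B,f,G,E,c]
After op 7 (rotate(+2)): offset=1, physical=[A,B,f,G,E,c,f], logical=[B,f,G,E,c,f,A]
After op 8 (rotate(+2)): offset=3, physical=[A,B,f,G,E,c,f], logical=[G,E,c,f,A,B,f]
After op 9 (replace(4, 'l')): offset=3, physical=[l,B,f,G,E,c,f], logical=[G,E,c,f,l,B,f]
After op 10 (rotate(+2)): offset=5, physical=[l,B,f,G,E,c,f], logical=[c,f,l,B,f,G,E]
After op 11 (rotate(+3)): offset=1, physical=[l,B,f,G,E,c,f], logical=[B,f,G,E,c,f,l]
After op 12 (swap(5, 3)): offset=1, physical=[l,B,f,G,f,c,E], logical=[B,f,G,f,c,E,l]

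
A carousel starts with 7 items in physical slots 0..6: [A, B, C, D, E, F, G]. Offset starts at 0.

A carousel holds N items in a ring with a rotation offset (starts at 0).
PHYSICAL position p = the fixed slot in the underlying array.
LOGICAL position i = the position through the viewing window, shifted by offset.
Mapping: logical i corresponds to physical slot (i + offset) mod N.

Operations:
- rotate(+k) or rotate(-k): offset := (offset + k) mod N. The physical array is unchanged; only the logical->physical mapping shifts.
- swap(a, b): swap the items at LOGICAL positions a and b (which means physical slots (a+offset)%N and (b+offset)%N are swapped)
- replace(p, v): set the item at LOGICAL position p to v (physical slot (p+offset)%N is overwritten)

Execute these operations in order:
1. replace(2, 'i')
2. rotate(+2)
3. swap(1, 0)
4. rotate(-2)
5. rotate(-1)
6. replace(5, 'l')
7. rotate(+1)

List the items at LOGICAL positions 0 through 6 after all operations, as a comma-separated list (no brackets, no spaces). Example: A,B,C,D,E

Answer: A,B,D,i,l,F,G

Derivation:
After op 1 (replace(2, 'i')): offset=0, physical=[A,B,i,D,E,F,G], logical=[A,B,i,D,E,F,G]
After op 2 (rotate(+2)): offset=2, physical=[A,B,i,D,E,F,G], logical=[i,D,E,F,G,A,B]
After op 3 (swap(1, 0)): offset=2, physical=[A,B,D,i,E,F,G], logical=[D,i,E,F,G,A,B]
After op 4 (rotate(-2)): offset=0, physical=[A,B,D,i,E,F,G], logical=[A,B,D,i,E,F,G]
After op 5 (rotate(-1)): offset=6, physical=[A,B,D,i,E,F,G], logical=[G,A,B,D,i,E,F]
After op 6 (replace(5, 'l')): offset=6, physical=[A,B,D,i,l,F,G], logical=[G,A,B,D,i,l,F]
After op 7 (rotate(+1)): offset=0, physical=[A,B,D,i,l,F,G], logical=[A,B,D,i,l,F,G]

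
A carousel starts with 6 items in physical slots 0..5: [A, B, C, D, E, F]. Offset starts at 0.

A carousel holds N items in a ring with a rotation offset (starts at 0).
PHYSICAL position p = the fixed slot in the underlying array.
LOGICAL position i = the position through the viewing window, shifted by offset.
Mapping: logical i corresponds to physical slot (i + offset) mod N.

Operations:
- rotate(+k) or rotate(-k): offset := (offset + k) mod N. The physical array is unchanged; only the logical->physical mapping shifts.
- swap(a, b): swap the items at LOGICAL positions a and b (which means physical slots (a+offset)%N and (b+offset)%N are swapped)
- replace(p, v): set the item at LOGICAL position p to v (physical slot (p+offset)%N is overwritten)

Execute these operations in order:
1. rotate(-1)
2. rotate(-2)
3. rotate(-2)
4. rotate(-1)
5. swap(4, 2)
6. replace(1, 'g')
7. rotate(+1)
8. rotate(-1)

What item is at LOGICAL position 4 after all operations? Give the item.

Answer: C

Derivation:
After op 1 (rotate(-1)): offset=5, physical=[A,B,C,D,E,F], logical=[F,A,B,C,D,E]
After op 2 (rotate(-2)): offset=3, physical=[A,B,C,D,E,F], logical=[D,E,F,A,B,C]
After op 3 (rotate(-2)): offset=1, physical=[A,B,C,D,E,F], logical=[B,C,D,E,F,A]
After op 4 (rotate(-1)): offset=0, physical=[A,B,C,D,E,F], logical=[A,B,C,D,E,F]
After op 5 (swap(4, 2)): offset=0, physical=[A,B,E,D,C,F], logical=[A,B,E,D,C,F]
After op 6 (replace(1, 'g')): offset=0, physical=[A,g,E,D,C,F], logical=[A,g,E,D,C,F]
After op 7 (rotate(+1)): offset=1, physical=[A,g,E,D,C,F], logical=[g,E,D,C,F,A]
After op 8 (rotate(-1)): offset=0, physical=[A,g,E,D,C,F], logical=[A,g,E,D,C,F]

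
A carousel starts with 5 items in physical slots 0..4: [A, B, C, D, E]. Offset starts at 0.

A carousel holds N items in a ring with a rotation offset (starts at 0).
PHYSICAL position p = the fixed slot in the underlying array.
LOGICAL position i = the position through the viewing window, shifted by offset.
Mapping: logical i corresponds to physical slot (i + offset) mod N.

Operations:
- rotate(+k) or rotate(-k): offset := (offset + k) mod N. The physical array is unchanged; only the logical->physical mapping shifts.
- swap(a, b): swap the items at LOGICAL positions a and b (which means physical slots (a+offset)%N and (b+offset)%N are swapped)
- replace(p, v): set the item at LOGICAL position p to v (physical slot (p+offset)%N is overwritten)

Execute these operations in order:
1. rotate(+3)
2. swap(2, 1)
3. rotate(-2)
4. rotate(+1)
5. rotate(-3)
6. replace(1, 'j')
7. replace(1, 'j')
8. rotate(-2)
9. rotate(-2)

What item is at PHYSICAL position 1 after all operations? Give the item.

Answer: B

Derivation:
After op 1 (rotate(+3)): offset=3, physical=[A,B,C,D,E], logical=[D,E,A,B,C]
After op 2 (swap(2, 1)): offset=3, physical=[E,B,C,D,A], logical=[D,A,E,B,C]
After op 3 (rotate(-2)): offset=1, physical=[E,B,C,D,A], logical=[B,C,D,A,E]
After op 4 (rotate(+1)): offset=2, physical=[E,B,C,D,A], logical=[C,D,A,E,B]
After op 5 (rotate(-3)): offset=4, physical=[E,B,C,D,A], logical=[A,E,B,C,D]
After op 6 (replace(1, 'j')): offset=4, physical=[j,B,C,D,A], logical=[A,j,B,C,D]
After op 7 (replace(1, 'j')): offset=4, physical=[j,B,C,D,A], logical=[A,j,B,C,D]
After op 8 (rotate(-2)): offset=2, physical=[j,B,C,D,A], logical=[C,D,A,j,B]
After op 9 (rotate(-2)): offset=0, physical=[j,B,C,D,A], logical=[j,B,C,D,A]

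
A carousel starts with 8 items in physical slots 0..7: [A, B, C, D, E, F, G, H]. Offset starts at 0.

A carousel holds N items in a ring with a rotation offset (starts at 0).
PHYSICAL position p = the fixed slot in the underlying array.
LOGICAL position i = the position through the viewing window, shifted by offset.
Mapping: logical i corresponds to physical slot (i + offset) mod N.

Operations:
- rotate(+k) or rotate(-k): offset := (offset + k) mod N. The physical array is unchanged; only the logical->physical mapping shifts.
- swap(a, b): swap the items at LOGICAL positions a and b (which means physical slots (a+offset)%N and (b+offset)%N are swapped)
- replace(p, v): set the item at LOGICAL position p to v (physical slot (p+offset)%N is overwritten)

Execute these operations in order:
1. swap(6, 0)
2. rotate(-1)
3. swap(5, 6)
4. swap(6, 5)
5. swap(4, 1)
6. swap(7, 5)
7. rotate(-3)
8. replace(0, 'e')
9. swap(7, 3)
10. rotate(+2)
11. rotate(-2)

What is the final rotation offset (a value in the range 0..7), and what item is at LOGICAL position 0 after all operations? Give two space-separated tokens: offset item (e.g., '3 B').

Answer: 4 e

Derivation:
After op 1 (swap(6, 0)): offset=0, physical=[G,B,C,D,E,F,A,H], logical=[G,B,C,D,E,F,A,H]
After op 2 (rotate(-1)): offset=7, physical=[G,B,C,D,E,F,A,H], logical=[H,G,B,C,D,E,F,A]
After op 3 (swap(5, 6)): offset=7, physical=[G,B,C,D,F,E,A,H], logical=[H,G,B,C,D,F,E,A]
After op 4 (swap(6, 5)): offset=7, physical=[G,B,C,D,E,F,A,H], logical=[H,G,B,C,D,E,F,A]
After op 5 (swap(4, 1)): offset=7, physical=[D,B,C,G,E,F,A,H], logical=[H,D,B,C,G,E,F,A]
After op 6 (swap(7, 5)): offset=7, physical=[D,B,C,G,A,F,E,H], logical=[H,D,B,C,G,A,F,E]
After op 7 (rotate(-3)): offset=4, physical=[D,B,C,G,A,F,E,H], logical=[A,F,E,H,D,B,C,G]
After op 8 (replace(0, 'e')): offset=4, physical=[D,B,C,G,e,F,E,H], logical=[e,F,E,H,D,B,C,G]
After op 9 (swap(7, 3)): offset=4, physical=[D,B,C,H,e,F,E,G], logical=[e,F,E,G,D,B,C,H]
After op 10 (rotate(+2)): offset=6, physical=[D,B,C,H,e,F,E,G], logical=[E,G,D,B,C,H,e,F]
After op 11 (rotate(-2)): offset=4, physical=[D,B,C,H,e,F,E,G], logical=[e,F,E,G,D,B,C,H]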